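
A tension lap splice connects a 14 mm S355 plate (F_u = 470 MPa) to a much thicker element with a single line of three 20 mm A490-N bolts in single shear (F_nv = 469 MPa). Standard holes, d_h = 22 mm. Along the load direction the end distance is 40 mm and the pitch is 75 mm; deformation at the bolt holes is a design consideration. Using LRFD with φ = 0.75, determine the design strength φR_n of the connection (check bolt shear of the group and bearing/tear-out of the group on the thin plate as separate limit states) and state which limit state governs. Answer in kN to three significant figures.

332 kN (bolt shear governs)

Bolt shear: A_b = π·20²/4 = 314.2 mm²; R_n = 469 × 314.2 × 3 × 1 / 1000 = 442 kN → 0.75 × 442 = 332 kN.
Bearing (1.2 l_c t F_u ≤ 2.4 d t F_u): upper limit = 2.4·20·14·470 / 1000 = 315.8 kN.
  Edge l_c = 40 − 22/2 = 29 → r_n = 229 kN; interior l_c = 75 − 22 = 53 → r_n = 315.8 kN.
  R_n,bearing = 1·229 + 2·315.8 = 860.7 kN → 0.75 × 860.7 = 645 kN.
Bolt shear governs: 332 kN.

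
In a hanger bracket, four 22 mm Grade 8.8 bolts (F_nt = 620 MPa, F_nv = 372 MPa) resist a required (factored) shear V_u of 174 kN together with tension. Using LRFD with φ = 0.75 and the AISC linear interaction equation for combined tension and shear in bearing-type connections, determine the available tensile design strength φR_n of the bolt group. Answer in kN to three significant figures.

629 kN

A_b = π·22²/4 = 380.1 mm²; f_rv = 174 × 1000 / (4 × 380.1) = 114.4 MPa.
F'_nt = 1.3 F_nt − (F_nt / φF_nv) f_rv = 1.3·620 − (620/(0.75·372))·114.4 = 551.7 MPa, capped at F_nt → F'_nt = 551.7 MPa.
R_n = F'_nt · A_b · n = 551.7 × 380.1 × 4 / 1000 = 838.9 kN.
Design strength φR_n = 0.75 × 838.9 = 629 kN.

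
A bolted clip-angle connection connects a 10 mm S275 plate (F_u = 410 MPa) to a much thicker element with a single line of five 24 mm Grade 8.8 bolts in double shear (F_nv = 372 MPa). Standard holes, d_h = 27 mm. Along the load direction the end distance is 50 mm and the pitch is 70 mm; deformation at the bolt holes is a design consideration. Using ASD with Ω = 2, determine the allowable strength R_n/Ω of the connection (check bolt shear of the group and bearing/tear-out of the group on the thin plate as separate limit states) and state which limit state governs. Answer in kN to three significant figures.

513 kN (bearing governs)

Bolt shear: A_b = π·24²/4 = 452.4 mm²; R_n = 372 × 452.4 × 5 × 2 / 1000 = 1683 kN → 1683 / 2 = 841 kN.
Bearing (1.2 l_c t F_u ≤ 2.4 d t F_u): upper limit = 2.4·24·10·410 / 1000 = 236.2 kN.
  Edge l_c = 50 − 27/2 = 36.5 → r_n = 179.6 kN; interior l_c = 70 − 27 = 43 → r_n = 211.6 kN.
  R_n,bearing = 1·179.6 + 4·211.6 = 1026 kN → 1026 / 2 = 513 kN.
Bearing governs: 513 kN.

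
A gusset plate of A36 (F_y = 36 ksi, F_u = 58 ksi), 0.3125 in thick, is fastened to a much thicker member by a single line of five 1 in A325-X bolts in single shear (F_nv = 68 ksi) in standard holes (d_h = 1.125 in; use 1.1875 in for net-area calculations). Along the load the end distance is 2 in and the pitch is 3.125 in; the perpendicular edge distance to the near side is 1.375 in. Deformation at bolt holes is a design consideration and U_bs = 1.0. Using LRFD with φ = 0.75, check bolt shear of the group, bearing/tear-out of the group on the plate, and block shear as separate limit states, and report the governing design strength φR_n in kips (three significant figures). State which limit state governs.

84 kips (block shear governs)

Bolt shear: A_b = π·1²/4 = 0.7854 in²; R_n = 68 × 0.7854 × 5 × 1 = 267 kips → 0.75 × 267 = 200 kips.
Bearing: edge l_c = 1.438, r_n = 31.27 kips; interior l_c = 2, r_n = 43.5 kips; R_n = 31.27 + 4·43.5 = 205.3 kips → 154 kips.
Block shear: A_gv = 4.531, A_nv = 2.861, A_nt = 0.2441 in²; R_n = min(0.6F_uA_nv, 0.6F_yA_gv) + U_bs·F_u·A_nt = 112 kips → 84 kips.
Block shear governs: 84 kips.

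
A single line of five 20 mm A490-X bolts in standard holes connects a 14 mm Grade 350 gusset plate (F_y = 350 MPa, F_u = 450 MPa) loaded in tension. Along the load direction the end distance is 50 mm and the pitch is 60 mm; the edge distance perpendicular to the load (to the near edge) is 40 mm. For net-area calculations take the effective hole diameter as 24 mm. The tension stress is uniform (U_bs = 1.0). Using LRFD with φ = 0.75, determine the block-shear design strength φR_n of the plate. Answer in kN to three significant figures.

648 kN

Shear plane L_v = 50 + 4·60 = 290 mm; A_gv = 290 × 14 = 4060 mm².
A_nv = (290 − 4.5·24) × 14 = 2548 mm².
A_nt = (40 − 0.5·24) × 14 = 392 mm².
0.6 F_u A_nv = 688 kN; 0.6 F_y A_gv = 852.6 kN → shear rupture governs the shear term.
R_n = 688 + 1.0 × 450 × 392 / 1000 = 864.4 kN.
Design strength φR_n = 0.75 × 864.4 = 648 kN.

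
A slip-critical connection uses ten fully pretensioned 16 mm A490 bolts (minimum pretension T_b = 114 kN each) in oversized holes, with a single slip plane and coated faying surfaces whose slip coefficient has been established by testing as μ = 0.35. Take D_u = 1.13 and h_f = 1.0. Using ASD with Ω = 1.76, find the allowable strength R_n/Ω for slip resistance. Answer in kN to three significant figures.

R_n = μ · D_u · h_f · T_b · n_s · n_b = 0.35 × 1.13 × 1.0 × 114 × 1 × 10 = 450.9 kN.
Allowable strength R_n/Ω = 450.9 / 1.76 = 256 kN.

256 kN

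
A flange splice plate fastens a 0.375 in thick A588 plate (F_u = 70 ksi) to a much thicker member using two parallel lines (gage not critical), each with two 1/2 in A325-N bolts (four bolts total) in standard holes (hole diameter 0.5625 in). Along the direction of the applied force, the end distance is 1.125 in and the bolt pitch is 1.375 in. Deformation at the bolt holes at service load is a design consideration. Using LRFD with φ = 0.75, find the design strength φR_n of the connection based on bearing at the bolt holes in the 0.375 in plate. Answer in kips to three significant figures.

Per bolt r_n = 1.2 l_c t F_u ≤ 2.4 d t F_u; upper limit = 2.4 × 0.5 × 0.375 × 70 = 31.5 kips.
Edge bolt: l_c = 1.125 − 0.5625/2 = 0.8438 in → 1.2 × 0.8438 × 0.375 × 70 = 26.58 → r_n = 26.58 kips.
Interior bolts: l_c = 1.375 − 0.5625 = 0.8125 in → 1.2 × 0.8125 × 0.375 × 70 = 25.59 → r_n = 25.59 kips.
R_n = 2 × 26.58 + 2 × 25.59 = 104.3 kips.
Design strength φR_n = 0.75 × 104.3 = 78.3 kips.

78.3 kips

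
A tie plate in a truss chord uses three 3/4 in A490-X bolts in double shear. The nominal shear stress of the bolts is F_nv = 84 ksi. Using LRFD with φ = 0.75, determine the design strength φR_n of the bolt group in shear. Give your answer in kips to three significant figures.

A_b = π × 0.75² / 4 = 0.4418 in².
R_n = F_nv · A_b · n · n_s = 84 × 0.4418 × 3 × 2 = 222.7 kips.
Design strength φR_n = 0.75 × 222.7 = 167 kips.

167 kips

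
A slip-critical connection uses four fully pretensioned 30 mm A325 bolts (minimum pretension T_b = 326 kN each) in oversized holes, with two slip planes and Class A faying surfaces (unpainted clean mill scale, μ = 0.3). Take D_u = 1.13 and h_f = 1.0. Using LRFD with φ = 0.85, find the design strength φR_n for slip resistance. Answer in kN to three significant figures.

R_n = μ · D_u · h_f · T_b · n_s · n_b = 0.3 × 1.13 × 1.0 × 326 × 2 × 4 = 884.1 kN.
Design strength φR_n = 0.85 × 884.1 = 751 kN.

751 kN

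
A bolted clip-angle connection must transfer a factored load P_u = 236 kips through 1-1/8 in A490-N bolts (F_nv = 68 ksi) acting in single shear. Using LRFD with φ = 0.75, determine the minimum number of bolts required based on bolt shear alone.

5 bolts

A_b = π·1.125²/4 = 0.994 in².
Per-bolt design strength φR_n = 0.75 × 68 × 0.994 × 1 = 50.69 kips.
n ≥ 236 / 50.69 = 4.655 → use 5 bolts.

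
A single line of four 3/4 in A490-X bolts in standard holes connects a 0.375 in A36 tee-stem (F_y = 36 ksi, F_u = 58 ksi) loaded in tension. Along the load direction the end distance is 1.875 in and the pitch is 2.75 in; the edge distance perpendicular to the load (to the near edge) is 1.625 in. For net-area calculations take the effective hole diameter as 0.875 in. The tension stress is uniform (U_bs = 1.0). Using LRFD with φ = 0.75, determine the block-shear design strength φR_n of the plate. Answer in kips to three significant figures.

80.9 kips

Shear plane L_v = 1.875 + 3·2.75 = 10.12 in; A_gv = 10.12 × 0.375 = 3.797 in².
A_nv = (10.12 − 3.5·0.875) × 0.375 = 2.648 in².
A_nt = (1.625 − 0.5·0.875) × 0.375 = 0.4453 in².
0.6 F_u A_nv = 92.17 kips; 0.6 F_y A_gv = 82.01 kips → shear yielding governs the shear term.
R_n = 82.01 + 1.0 × 58 × 0.4453 = 107.8 kips.
Design strength φR_n = 0.75 × 107.8 = 80.9 kips.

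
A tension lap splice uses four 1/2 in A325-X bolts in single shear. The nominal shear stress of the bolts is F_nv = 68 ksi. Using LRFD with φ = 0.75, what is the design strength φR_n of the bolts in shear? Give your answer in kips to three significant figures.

40.1 kips

A_b = π × 0.5² / 4 = 0.1963 in².
R_n = F_nv · A_b · n · n_s = 68 × 0.1963 × 4 × 1 = 53.41 kips.
Design strength φR_n = 0.75 × 53.41 = 40.1 kips.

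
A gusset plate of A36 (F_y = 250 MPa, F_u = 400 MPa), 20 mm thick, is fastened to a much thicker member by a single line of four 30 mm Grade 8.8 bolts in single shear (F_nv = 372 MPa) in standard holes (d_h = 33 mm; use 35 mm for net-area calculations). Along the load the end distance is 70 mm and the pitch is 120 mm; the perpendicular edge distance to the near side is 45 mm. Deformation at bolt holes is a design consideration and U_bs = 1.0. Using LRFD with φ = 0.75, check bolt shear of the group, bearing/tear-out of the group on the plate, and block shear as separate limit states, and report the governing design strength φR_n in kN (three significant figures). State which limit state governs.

Bolt shear: A_b = π·30²/4 = 706.9 mm²; R_n = 372 × 706.9 × 4 × 1 / 1000 = 1052 kN → 0.75 × 1052 = 789 kN.
Bearing: edge l_c = 53.5, r_n = 513.6 kN; interior l_c = 87, r_n = 576 kN; R_n = 513.6 + 3·576 = 2242 kN → 1680 kN.
Block shear: A_gv = 8600, A_nv = 6150, A_nt = 550 mm²; R_n = min(0.6F_uA_nv, 0.6F_yA_gv) + U_bs·F_u·A_nt = 1510 kN → 1130 kN.
Bolt shear governs: 789 kN.

789 kN (bolt shear governs)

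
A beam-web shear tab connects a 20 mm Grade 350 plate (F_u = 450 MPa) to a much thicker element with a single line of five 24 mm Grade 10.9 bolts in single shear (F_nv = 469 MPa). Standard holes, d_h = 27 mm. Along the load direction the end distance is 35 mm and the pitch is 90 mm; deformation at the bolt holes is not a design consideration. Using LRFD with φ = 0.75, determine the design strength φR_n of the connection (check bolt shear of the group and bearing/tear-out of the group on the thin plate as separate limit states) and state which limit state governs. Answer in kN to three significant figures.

796 kN (bolt shear governs)

Bolt shear: A_b = π·24²/4 = 452.4 mm²; R_n = 469 × 452.4 × 5 × 1 / 1000 = 1061 kN → 0.75 × 1061 = 796 kN.
Bearing (1.5 l_c t F_u ≤ 3.0 d t F_u): upper limit = 3.0·24·20·450 / 1000 = 648 kN.
  Edge l_c = 35 − 27/2 = 21.5 → r_n = 290.2 kN; interior l_c = 90 − 27 = 63 → r_n = 648 kN.
  R_n,bearing = 1·290.2 + 4·648 = 2882 kN → 0.75 × 2882 = 2160 kN.
Bolt shear governs: 796 kN.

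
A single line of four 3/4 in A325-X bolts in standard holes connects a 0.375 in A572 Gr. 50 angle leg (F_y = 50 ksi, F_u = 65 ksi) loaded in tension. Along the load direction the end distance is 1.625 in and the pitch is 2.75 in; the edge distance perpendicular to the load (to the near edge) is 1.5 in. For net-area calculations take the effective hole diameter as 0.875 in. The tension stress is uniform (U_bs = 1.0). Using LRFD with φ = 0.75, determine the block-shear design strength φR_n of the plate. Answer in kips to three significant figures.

94.1 kips

Shear plane L_v = 1.625 + 3·2.75 = 9.875 in; A_gv = 9.875 × 0.375 = 3.703 in².
A_nv = (9.875 − 3.5·0.875) × 0.375 = 2.555 in².
A_nt = (1.5 − 0.5·0.875) × 0.375 = 0.3984 in².
0.6 F_u A_nv = 99.63 kips; 0.6 F_y A_gv = 111.1 kips → shear rupture governs the shear term.
R_n = 99.63 + 1.0 × 65 × 0.3984 = 125.5 kips.
Design strength φR_n = 0.75 × 125.5 = 94.1 kips.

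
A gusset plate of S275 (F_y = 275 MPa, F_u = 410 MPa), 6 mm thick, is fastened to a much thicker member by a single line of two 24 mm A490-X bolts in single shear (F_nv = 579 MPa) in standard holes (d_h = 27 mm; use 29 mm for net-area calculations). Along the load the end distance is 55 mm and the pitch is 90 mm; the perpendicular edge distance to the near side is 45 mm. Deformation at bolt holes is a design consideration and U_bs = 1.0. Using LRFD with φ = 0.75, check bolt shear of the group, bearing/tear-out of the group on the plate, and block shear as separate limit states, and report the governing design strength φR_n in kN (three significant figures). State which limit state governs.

Bolt shear: A_b = π·24²/4 = 452.4 mm²; R_n = 579 × 452.4 × 2 × 1 / 1000 = 523.9 kN → 0.75 × 523.9 = 393 kN.
Bearing: edge l_c = 41.5, r_n = 122.5 kN; interior l_c = 63, r_n = 141.7 kN; R_n = 122.5 + 1·141.7 = 264.2 kN → 198 kN.
Block shear: A_gv = 870, A_nv = 609, A_nt = 183 mm²; R_n = min(0.6F_uA_nv, 0.6F_yA_gv) + U_bs·F_u·A_nt = 218.6 kN → 164 kN.
Block shear governs: 164 kN.

164 kN (block shear governs)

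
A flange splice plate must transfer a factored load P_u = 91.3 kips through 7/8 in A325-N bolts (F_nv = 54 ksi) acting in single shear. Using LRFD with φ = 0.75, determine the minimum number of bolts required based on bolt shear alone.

A_b = π·0.875²/4 = 0.6013 in².
Per-bolt design strength φR_n = 0.75 × 54 × 0.6013 × 1 = 24.35 kips.
n ≥ 91.3 / 24.35 = 3.749 → use 4 bolts.

4 bolts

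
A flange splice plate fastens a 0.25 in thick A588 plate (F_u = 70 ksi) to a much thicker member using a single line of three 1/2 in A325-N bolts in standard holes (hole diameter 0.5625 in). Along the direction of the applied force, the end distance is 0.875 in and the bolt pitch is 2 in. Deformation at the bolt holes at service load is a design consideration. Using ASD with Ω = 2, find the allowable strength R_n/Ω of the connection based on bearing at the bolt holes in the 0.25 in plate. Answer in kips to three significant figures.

27.2 kips

Per bolt r_n = 1.2 l_c t F_u ≤ 2.4 d t F_u; upper limit = 2.4 × 0.5 × 0.25 × 70 = 21 kips.
Edge bolt: l_c = 0.875 − 0.5625/2 = 0.5938 in → 1.2 × 0.5938 × 0.25 × 70 = 12.47 → r_n = 12.47 kips.
Interior bolts: l_c = 2 − 0.5625 = 1.438 in → 1.2 × 1.438 × 0.25 × 70 = 30.19 → r_n = 21 kips.
R_n = 1 × 12.47 + 2 × 21 = 54.47 kips.
Allowable strength R_n/Ω = 54.47 / 2 = 27.2 kips.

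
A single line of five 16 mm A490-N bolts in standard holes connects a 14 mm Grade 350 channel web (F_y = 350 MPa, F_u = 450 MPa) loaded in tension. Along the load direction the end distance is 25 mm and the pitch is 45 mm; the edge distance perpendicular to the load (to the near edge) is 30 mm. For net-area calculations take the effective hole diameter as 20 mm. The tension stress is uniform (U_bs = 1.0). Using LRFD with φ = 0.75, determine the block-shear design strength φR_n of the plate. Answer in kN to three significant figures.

421 kN

Shear plane L_v = 25 + 4·45 = 205 mm; A_gv = 205 × 14 = 2870 mm².
A_nv = (205 − 4.5·20) × 14 = 1610 mm².
A_nt = (30 − 0.5·20) × 14 = 280 mm².
0.6 F_u A_nv = 434.7 kN; 0.6 F_y A_gv = 602.7 kN → shear rupture governs the shear term.
R_n = 434.7 + 1.0 × 450 × 280 / 1000 = 560.7 kN.
Design strength φR_n = 0.75 × 560.7 = 421 kN.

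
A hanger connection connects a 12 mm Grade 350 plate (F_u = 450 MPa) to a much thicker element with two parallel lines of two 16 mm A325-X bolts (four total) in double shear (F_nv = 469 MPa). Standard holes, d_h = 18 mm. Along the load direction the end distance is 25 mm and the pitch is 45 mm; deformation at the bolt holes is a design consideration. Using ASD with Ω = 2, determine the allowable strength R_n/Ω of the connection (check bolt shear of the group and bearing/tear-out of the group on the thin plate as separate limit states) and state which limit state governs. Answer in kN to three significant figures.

Bolt shear: A_b = π·16²/4 = 201.1 mm²; R_n = 469 × 201.1 × 4 × 2 / 1000 = 754.4 kN → 754.4 / 2 = 377 kN.
Bearing (1.2 l_c t F_u ≤ 2.4 d t F_u): upper limit = 2.4·16·12·450 / 1000 = 207.4 kN.
  Edge l_c = 25 − 18/2 = 16 → r_n = 103.7 kN; interior l_c = 45 − 18 = 27 → r_n = 175 kN.
  R_n,bearing = 2·103.7 + 2·175 = 557.3 kN → 557.3 / 2 = 279 kN.
Bearing governs: 279 kN.

279 kN (bearing governs)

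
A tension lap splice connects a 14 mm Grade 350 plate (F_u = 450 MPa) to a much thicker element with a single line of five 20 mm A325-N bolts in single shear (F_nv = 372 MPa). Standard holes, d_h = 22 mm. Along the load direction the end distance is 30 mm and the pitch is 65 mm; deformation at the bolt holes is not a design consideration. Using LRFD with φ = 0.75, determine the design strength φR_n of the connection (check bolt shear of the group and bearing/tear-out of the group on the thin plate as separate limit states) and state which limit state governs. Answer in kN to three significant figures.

Bolt shear: A_b = π·20²/4 = 314.2 mm²; R_n = 372 × 314.2 × 5 × 1 / 1000 = 584.3 kN → 0.75 × 584.3 = 438 kN.
Bearing (1.5 l_c t F_u ≤ 3.0 d t F_u): upper limit = 3.0·20·14·450 / 1000 = 378 kN.
  Edge l_c = 30 − 22/2 = 19 → r_n = 179.6 kN; interior l_c = 65 − 22 = 43 → r_n = 378 kN.
  R_n,bearing = 1·179.6 + 4·378 = 1692 kN → 0.75 × 1692 = 1270 kN.
Bolt shear governs: 438 kN.

438 kN (bolt shear governs)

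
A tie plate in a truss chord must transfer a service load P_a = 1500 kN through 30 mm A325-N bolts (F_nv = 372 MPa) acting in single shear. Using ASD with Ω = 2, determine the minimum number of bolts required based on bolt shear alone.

12 bolts

A_b = π·30²/4 = 706.9 mm².
Per-bolt allowable strength R_n/Ω = 372 × 706.9 × 1 / 1000 / 2 = 131.5 kN.
n ≥ 1500 / 131.5 = 11.41 → use 12 bolts.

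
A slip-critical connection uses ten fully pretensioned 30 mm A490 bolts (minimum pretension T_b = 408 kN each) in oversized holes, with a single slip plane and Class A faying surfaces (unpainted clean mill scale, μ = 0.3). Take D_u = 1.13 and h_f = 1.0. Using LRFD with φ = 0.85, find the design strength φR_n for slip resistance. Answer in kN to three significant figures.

1180 kN

R_n = μ · D_u · h_f · T_b · n_s · n_b = 0.3 × 1.13 × 1.0 × 408 × 1 × 10 = 1383 kN.
Design strength φR_n = 0.85 × 1383 = 1180 kN.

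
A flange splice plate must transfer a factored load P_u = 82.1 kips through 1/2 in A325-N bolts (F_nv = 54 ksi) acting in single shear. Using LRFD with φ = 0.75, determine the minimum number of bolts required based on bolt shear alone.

11 bolts

A_b = π·0.5²/4 = 0.1963 in².
Per-bolt design strength φR_n = 0.75 × 54 × 0.1963 × 1 = 7.952 kips.
n ≥ 82.1 / 7.952 = 10.32 → use 11 bolts.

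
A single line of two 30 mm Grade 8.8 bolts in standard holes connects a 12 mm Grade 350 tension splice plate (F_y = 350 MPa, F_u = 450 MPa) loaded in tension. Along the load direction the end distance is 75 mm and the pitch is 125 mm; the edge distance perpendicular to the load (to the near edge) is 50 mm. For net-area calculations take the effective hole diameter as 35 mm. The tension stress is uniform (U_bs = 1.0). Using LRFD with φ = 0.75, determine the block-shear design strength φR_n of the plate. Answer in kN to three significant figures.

Shear plane L_v = 75 + 1·125 = 200 mm; A_gv = 200 × 12 = 2400 mm².
A_nv = (200 − 1.5·35) × 12 = 1770 mm².
A_nt = (50 − 0.5·35) × 12 = 390 mm².
0.6 F_u A_nv = 477.9 kN; 0.6 F_y A_gv = 504 kN → shear rupture governs the shear term.
R_n = 477.9 + 1.0 × 450 × 390 / 1000 = 653.4 kN.
Design strength φR_n = 0.75 × 653.4 = 490 kN.

490 kN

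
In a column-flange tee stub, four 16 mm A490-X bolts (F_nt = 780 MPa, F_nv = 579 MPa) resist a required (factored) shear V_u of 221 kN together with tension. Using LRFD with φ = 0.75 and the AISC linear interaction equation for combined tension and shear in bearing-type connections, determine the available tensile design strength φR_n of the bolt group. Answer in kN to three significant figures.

314 kN

A_b = π·16²/4 = 201.1 mm²; f_rv = 221 × 1000 / (4 × 201.1) = 274.8 MPa.
F'_nt = 1.3 F_nt − (F_nt / φF_nv) f_rv = 1.3·780 − (780/(0.75·579))·274.8 = 520.4 MPa, capped at F_nt → F'_nt = 520.4 MPa.
R_n = F'_nt · A_b · n = 520.4 × 201.1 × 4 / 1000 = 418.5 kN.
Design strength φR_n = 0.75 × 418.5 = 314 kN.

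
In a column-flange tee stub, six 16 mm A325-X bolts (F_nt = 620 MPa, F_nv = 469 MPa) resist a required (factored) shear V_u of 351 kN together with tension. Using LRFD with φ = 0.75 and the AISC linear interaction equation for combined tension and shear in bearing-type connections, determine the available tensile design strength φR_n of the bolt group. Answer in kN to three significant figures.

A_b = π·16²/4 = 201.1 mm²; f_rv = 351 × 1000 / (6 × 201.1) = 291 MPa.
F'_nt = 1.3 F_nt − (F_nt / φF_nv) f_rv = 1.3·620 − (620/(0.75·469))·291 = 293.2 MPa, capped at F_nt → F'_nt = 293.2 MPa.
R_n = F'_nt · A_b · n = 293.2 × 201.1 × 6 / 1000 = 353.7 kN.
Design strength φR_n = 0.75 × 353.7 = 265 kN.

265 kN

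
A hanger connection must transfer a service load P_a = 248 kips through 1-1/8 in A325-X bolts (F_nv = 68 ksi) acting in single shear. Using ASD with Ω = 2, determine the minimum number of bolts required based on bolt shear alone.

A_b = π·1.125²/4 = 0.994 in².
Per-bolt allowable strength R_n/Ω = 68 × 0.994 × 1 / 2 = 33.8 kips.
n ≥ 248 / 33.8 = 7.338 → use 8 bolts.

8 bolts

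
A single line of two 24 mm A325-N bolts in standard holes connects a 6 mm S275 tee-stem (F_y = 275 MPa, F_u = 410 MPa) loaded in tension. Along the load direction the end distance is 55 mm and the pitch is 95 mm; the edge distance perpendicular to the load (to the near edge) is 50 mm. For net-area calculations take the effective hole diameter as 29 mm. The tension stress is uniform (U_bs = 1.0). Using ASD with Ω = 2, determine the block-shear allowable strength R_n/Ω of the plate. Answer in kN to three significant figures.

118 kN

Shear plane L_v = 55 + 1·95 = 150 mm; A_gv = 150 × 6 = 900 mm².
A_nv = (150 − 1.5·29) × 6 = 639 mm².
A_nt = (50 − 0.5·29) × 6 = 213 mm².
0.6 F_u A_nv = 157.2 kN; 0.6 F_y A_gv = 148.5 kN → shear yielding governs the shear term.
R_n = 148.5 + 1.0 × 410 × 213 / 1000 = 235.8 kN.
Allowable strength R_n/Ω = 235.8 / 2 = 118 kN.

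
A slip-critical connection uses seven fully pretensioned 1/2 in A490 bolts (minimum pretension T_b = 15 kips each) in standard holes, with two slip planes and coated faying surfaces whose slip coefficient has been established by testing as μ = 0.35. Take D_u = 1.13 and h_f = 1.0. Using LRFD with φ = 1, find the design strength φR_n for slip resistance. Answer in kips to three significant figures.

83.1 kips

R_n = μ · D_u · h_f · T_b · n_s · n_b = 0.35 × 1.13 × 1.0 × 15 × 2 × 7 = 83.05 kips.
Design strength φR_n = 1 × 83.05 = 83.1 kips.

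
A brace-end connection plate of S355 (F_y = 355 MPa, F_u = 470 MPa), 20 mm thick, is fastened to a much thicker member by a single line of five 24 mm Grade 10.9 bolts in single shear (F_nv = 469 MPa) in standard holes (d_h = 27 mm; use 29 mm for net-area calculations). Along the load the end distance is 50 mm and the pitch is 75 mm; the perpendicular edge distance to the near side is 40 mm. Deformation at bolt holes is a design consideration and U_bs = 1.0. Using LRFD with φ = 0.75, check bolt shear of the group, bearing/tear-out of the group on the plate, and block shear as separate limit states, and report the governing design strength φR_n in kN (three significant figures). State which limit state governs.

796 kN (bolt shear governs)

Bolt shear: A_b = π·24²/4 = 452.4 mm²; R_n = 469 × 452.4 × 5 × 1 / 1000 = 1061 kN → 0.75 × 1061 = 796 kN.
Bearing: edge l_c = 36.5, r_n = 411.7 kN; interior l_c = 48, r_n = 541.4 kN; R_n = 411.7 + 4·541.4 = 2577 kN → 1930 kN.
Block shear: A_gv = 7000, A_nv = 4390, A_nt = 510 mm²; R_n = min(0.6F_uA_nv, 0.6F_yA_gv) + U_bs·F_u·A_nt = 1478 kN → 1110 kN.
Bolt shear governs: 796 kN.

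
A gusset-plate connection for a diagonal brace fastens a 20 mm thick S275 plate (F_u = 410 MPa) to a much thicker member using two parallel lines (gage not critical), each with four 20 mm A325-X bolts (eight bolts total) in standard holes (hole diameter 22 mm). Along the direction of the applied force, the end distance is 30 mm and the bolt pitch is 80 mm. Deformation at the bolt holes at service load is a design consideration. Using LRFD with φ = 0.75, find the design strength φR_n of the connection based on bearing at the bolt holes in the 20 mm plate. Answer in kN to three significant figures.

Per bolt r_n = 1.2 l_c t F_u ≤ 2.4 d t F_u; upper limit = 2.4 × 20 × 20 × 410 / 1000 = 393.6 kN.
Edge bolt: l_c = 30 − 22/2 = 19 mm → 1.2 × 19 × 20 × 410 / 1000 = 187 → r_n = 187 kN.
Interior bolts: l_c = 80 − 22 = 58 mm → 1.2 × 58 × 20 × 410 / 1000 = 570.7 → r_n = 393.6 kN.
R_n = 2 × 187 + 6 × 393.6 = 2736 kN.
Design strength φR_n = 0.75 × 2736 = 2050 kN.

2050 kN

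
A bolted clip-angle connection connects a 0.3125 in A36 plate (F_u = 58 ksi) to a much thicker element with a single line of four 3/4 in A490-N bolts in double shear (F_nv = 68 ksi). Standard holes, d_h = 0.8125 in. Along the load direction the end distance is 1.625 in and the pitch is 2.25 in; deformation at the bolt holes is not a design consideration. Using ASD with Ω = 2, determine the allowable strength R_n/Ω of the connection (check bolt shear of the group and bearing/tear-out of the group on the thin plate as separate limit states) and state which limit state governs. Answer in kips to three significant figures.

Bolt shear: A_b = π·0.75²/4 = 0.4418 in²; R_n = 68 × 0.4418 × 4 × 2 = 240.3 kips → 240.3 / 2 = 120 kips.
Bearing (1.5 l_c t F_u ≤ 3.0 d t F_u): upper limit = 3.0·0.75·0.3125·58 = 40.78 kips.
  Edge l_c = 1.625 − 0.8125/2 = 1.219 → r_n = 33.13 kips; interior l_c = 2.25 − 0.8125 = 1.438 → r_n = 39.08 kips.
  R_n,bearing = 1·33.13 + 3·39.08 = 150.4 kips → 150.4 / 2 = 75.2 kips.
Bearing governs: 75.2 kips.

75.2 kips (bearing governs)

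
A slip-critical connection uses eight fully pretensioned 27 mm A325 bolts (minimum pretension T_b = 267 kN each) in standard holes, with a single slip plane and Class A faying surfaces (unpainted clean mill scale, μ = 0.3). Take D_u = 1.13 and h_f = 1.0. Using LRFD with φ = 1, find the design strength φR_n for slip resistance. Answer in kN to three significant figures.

R_n = μ · D_u · h_f · T_b · n_s · n_b = 0.3 × 1.13 × 1.0 × 267 × 1 × 8 = 724.1 kN.
Design strength φR_n = 1 × 724.1 = 724 kN.

724 kN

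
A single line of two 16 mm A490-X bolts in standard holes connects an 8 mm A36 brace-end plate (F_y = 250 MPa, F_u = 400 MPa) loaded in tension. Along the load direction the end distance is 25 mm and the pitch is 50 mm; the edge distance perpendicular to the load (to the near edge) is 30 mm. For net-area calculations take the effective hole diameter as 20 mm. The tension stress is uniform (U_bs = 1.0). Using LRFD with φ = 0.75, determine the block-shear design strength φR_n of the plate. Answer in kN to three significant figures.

113 kN

Shear plane L_v = 25 + 1·50 = 75 mm; A_gv = 75 × 8 = 600 mm².
A_nv = (75 − 1.5·20) × 8 = 360 mm².
A_nt = (30 − 0.5·20) × 8 = 160 mm².
0.6 F_u A_nv = 86.4 kN; 0.6 F_y A_gv = 90 kN → shear rupture governs the shear term.
R_n = 86.4 + 1.0 × 400 × 160 / 1000 = 150.4 kN.
Design strength φR_n = 0.75 × 150.4 = 113 kN.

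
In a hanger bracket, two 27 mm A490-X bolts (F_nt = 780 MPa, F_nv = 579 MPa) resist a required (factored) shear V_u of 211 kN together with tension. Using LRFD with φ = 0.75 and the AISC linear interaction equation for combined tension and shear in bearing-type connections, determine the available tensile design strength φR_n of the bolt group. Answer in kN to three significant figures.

587 kN

A_b = π·27²/4 = 572.6 mm²; f_rv = 211 × 1000 / (2 × 572.6) = 184.3 MPa.
F'_nt = 1.3 F_nt − (F_nt / φF_nv) f_rv = 1.3·780 − (780/(0.75·579))·184.3 = 683 MPa, capped at F_nt → F'_nt = 683 MPa.
R_n = F'_nt · A_b · n = 683 × 572.6 × 2 / 1000 = 782.1 kN.
Design strength φR_n = 0.75 × 782.1 = 587 kN.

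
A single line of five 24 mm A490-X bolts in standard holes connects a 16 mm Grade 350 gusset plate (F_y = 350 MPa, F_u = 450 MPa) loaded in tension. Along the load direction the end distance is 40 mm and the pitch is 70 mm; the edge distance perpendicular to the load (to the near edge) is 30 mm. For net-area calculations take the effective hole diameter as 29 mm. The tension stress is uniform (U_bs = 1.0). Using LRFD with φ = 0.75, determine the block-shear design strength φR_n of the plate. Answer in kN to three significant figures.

698 kN

Shear plane L_v = 40 + 4·70 = 320 mm; A_gv = 320 × 16 = 5120 mm².
A_nv = (320 − 4.5·29) × 16 = 3032 mm².
A_nt = (30 − 0.5·29) × 16 = 248 mm².
0.6 F_u A_nv = 818.6 kN; 0.6 F_y A_gv = 1075 kN → shear rupture governs the shear term.
R_n = 818.6 + 1.0 × 450 × 248 / 1000 = 930.2 kN.
Design strength φR_n = 0.75 × 930.2 = 698 kN.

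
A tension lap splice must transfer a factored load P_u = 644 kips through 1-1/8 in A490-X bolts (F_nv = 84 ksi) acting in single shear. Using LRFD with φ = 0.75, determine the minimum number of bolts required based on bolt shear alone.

11 bolts

A_b = π·1.125²/4 = 0.994 in².
Per-bolt design strength φR_n = 0.75 × 84 × 0.994 × 1 = 62.62 kips.
n ≥ 644 / 62.62 = 10.28 → use 11 bolts.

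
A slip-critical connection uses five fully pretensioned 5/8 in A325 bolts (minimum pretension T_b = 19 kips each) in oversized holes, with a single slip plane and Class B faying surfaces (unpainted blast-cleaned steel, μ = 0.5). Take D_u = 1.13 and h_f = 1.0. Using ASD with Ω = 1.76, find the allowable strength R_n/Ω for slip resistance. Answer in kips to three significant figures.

R_n = μ · D_u · h_f · T_b · n_s · n_b = 0.5 × 1.13 × 1.0 × 19 × 1 × 5 = 53.67 kips.
Allowable strength R_n/Ω = 53.67 / 1.76 = 30.5 kips.

30.5 kips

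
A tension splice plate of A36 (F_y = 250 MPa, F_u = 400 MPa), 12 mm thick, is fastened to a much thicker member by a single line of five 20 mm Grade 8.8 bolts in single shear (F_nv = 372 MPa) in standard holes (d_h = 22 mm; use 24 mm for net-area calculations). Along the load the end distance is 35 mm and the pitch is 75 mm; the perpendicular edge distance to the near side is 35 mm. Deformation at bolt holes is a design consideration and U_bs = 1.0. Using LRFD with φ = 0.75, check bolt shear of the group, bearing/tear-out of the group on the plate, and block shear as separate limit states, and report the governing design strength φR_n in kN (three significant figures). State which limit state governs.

Bolt shear: A_b = π·20²/4 = 314.2 mm²; R_n = 372 × 314.2 × 5 × 1 / 1000 = 584.3 kN → 0.75 × 584.3 = 438 kN.
Bearing: edge l_c = 24, r_n = 138.2 kN; interior l_c = 53, r_n = 230.4 kN; R_n = 138.2 + 4·230.4 = 1060 kN → 795 kN.
Block shear: A_gv = 4020, A_nv = 2724, A_nt = 276 mm²; R_n = min(0.6F_uA_nv, 0.6F_yA_gv) + U_bs·F_u·A_nt = 713.4 kN → 535 kN.
Bolt shear governs: 438 kN.

438 kN (bolt shear governs)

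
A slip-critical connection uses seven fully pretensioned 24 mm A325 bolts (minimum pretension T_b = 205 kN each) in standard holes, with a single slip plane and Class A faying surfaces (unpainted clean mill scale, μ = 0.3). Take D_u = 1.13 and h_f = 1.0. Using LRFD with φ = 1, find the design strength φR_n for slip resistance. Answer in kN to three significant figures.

R_n = μ · D_u · h_f · T_b · n_s · n_b = 0.3 × 1.13 × 1.0 × 205 × 1 × 7 = 486.5 kN.
Design strength φR_n = 1 × 486.5 = 486 kN.

486 kN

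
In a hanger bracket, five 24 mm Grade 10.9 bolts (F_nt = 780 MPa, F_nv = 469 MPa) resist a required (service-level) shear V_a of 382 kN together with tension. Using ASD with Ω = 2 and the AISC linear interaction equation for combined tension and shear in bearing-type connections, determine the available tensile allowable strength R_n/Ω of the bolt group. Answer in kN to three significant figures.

A_b = π·24²/4 = 452.4 mm²; f_rv = 382 × 1000 / (5 × 452.4) = 168.9 MPa.
F'_nt = 1.3 F_nt − (Ω F_nt / F_nv) f_rv = 1.3·780 − (2·780/469)·168.9 = 452.3 MPa, capped at F_nt → F'_nt = 452.3 MPa.
R_n = F'_nt · A_b · n = 452.3 × 452.4 × 5 / 1000 = 1023 kN.
Allowable strength R_n/Ω = 1023 / 2 = 511 kN.

511 kN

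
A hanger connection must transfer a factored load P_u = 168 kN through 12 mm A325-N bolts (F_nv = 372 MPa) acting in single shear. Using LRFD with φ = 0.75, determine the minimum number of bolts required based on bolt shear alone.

A_b = π·12²/4 = 113.1 mm².
Per-bolt design strength φR_n = 0.75 × 372 × 113.1 × 1 / 1000 = 31.55 kN.
n ≥ 168 / 31.55 = 5.324 → use 6 bolts.

6 bolts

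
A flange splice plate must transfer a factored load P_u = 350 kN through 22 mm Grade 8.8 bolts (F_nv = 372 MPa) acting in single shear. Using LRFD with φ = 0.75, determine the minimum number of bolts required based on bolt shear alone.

A_b = π·22²/4 = 380.1 mm².
Per-bolt design strength φR_n = 0.75 × 372 × 380.1 × 1 / 1000 = 106.1 kN.
n ≥ 350 / 106.1 = 3.3 → use 4 bolts.

4 bolts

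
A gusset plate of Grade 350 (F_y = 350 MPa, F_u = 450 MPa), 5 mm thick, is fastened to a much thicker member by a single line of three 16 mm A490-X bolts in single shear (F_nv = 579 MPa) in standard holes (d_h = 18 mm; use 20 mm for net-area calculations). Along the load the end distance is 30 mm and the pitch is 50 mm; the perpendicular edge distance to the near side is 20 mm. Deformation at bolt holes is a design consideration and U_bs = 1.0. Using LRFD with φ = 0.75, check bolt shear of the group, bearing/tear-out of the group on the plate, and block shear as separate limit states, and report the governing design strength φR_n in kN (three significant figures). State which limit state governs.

97.9 kN (block shear governs)

Bolt shear: A_b = π·16²/4 = 201.1 mm²; R_n = 579 × 201.1 × 3 × 1 / 1000 = 349.2 kN → 0.75 × 349.2 = 262 kN.
Bearing: edge l_c = 21, r_n = 56.7 kN; interior l_c = 32, r_n = 86.4 kN; R_n = 56.7 + 2·86.4 = 229.5 kN → 172 kN.
Block shear: A_gv = 650, A_nv = 400, A_nt = 50 mm²; R_n = min(0.6F_uA_nv, 0.6F_yA_gv) + U_bs·F_u·A_nt = 130.5 kN → 97.9 kN.
Block shear governs: 97.9 kN.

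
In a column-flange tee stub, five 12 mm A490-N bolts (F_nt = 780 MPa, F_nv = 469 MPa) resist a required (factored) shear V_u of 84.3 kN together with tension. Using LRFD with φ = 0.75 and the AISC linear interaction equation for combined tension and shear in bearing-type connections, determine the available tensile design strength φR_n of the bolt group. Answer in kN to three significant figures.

A_b = π·12²/4 = 113.1 mm²; f_rv = 84.3 × 1000 / (5 × 113.1) = 149.1 MPa.
F'_nt = 1.3 F_nt − (F_nt / φF_nv) f_rv = 1.3·780 − (780/(0.75·469))·149.1 = 683.4 MPa, capped at F_nt → F'_nt = 683.4 MPa.
R_n = F'_nt · A_b · n = 683.4 × 113.1 × 5 / 1000 = 386.5 kN.
Design strength φR_n = 0.75 × 386.5 = 290 kN.

290 kN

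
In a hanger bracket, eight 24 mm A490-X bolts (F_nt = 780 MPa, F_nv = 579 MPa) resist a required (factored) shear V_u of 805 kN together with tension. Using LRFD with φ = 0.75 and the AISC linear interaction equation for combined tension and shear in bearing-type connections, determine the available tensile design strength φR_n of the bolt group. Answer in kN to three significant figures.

A_b = π·24²/4 = 452.4 mm²; f_rv = 805 × 1000 / (8 × 452.4) = 222.4 MPa.
F'_nt = 1.3 F_nt − (F_nt / φF_nv) f_rv = 1.3·780 − (780/(0.75·579))·222.4 = 614.5 MPa, capped at F_nt → F'_nt = 614.5 MPa.
R_n = F'_nt · A_b · n = 614.5 × 452.4 × 8 / 1000 = 2224 kN.
Design strength φR_n = 0.75 × 2224 = 1670 kN.

1670 kN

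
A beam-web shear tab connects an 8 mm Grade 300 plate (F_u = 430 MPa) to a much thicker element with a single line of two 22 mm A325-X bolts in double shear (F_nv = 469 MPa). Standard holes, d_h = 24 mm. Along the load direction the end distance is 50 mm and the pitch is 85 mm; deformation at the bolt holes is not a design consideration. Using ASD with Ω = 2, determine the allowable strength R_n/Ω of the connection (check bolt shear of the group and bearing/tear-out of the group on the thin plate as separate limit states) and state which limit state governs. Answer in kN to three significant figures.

Bolt shear: A_b = π·22²/4 = 380.1 mm²; R_n = 469 × 380.1 × 2 × 2 / 1000 = 713.1 kN → 713.1 / 2 = 357 kN.
Bearing (1.5 l_c t F_u ≤ 3.0 d t F_u): upper limit = 3.0·22·8·430 / 1000 = 227 kN.
  Edge l_c = 50 − 24/2 = 38 → r_n = 196.1 kN; interior l_c = 85 − 24 = 61 → r_n = 227 kN.
  R_n,bearing = 1·196.1 + 1·227 = 423.1 kN → 423.1 / 2 = 212 kN.
Bearing governs: 212 kN.

212 kN (bearing governs)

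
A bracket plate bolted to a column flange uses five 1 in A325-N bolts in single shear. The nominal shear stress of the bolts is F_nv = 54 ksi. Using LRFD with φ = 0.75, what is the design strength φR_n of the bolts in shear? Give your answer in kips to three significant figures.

159 kips

A_b = π × 1² / 4 = 0.7854 in².
R_n = F_nv · A_b · n · n_s = 54 × 0.7854 × 5 × 1 = 212.1 kips.
Design strength φR_n = 0.75 × 212.1 = 159 kips.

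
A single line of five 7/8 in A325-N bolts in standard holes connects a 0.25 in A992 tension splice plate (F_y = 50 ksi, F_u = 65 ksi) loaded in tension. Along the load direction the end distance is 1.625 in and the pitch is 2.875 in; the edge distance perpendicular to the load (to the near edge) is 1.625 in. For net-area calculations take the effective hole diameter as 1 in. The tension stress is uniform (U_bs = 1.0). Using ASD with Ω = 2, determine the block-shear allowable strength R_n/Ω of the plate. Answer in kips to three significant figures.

51.2 kips

Shear plane L_v = 1.625 + 4·2.875 = 13.12 in; A_gv = 13.12 × 0.25 = 3.281 in².
A_nv = (13.12 − 4.5·1) × 0.25 = 2.156 in².
A_nt = (1.625 − 0.5·1) × 0.25 = 0.2812 in².
0.6 F_u A_nv = 84.09 kips; 0.6 F_y A_gv = 98.44 kips → shear rupture governs the shear term.
R_n = 84.09 + 1.0 × 65 × 0.2812 = 102.4 kips.
Allowable strength R_n/Ω = 102.4 / 2 = 51.2 kips.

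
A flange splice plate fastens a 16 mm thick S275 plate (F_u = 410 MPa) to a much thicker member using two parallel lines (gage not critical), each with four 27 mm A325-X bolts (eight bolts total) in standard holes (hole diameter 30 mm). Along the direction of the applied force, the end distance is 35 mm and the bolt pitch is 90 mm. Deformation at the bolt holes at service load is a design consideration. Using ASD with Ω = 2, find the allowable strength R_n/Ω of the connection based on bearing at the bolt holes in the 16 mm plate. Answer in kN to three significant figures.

Per bolt r_n = 1.2 l_c t F_u ≤ 2.4 d t F_u; upper limit = 2.4 × 27 × 16 × 410 / 1000 = 425.1 kN.
Edge bolt: l_c = 35 − 30/2 = 20 mm → 1.2 × 20 × 16 × 410 / 1000 = 157.4 → r_n = 157.4 kN.
Interior bolts: l_c = 90 − 30 = 60 mm → 1.2 × 60 × 16 × 410 / 1000 = 472.3 → r_n = 425.1 kN.
R_n = 2 × 157.4 + 6 × 425.1 = 2865 kN.
Allowable strength R_n/Ω = 2865 / 2 = 1430 kN.

1430 kN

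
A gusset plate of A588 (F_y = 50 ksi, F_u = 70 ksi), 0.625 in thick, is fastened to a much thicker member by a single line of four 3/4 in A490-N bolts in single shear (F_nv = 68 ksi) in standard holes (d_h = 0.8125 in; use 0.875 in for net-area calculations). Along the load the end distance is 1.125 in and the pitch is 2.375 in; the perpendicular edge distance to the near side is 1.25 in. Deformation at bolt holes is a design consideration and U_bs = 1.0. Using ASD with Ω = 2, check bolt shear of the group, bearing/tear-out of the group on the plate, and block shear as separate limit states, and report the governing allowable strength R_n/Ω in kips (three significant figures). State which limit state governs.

Bolt shear: A_b = π·0.75²/4 = 0.4418 in²; R_n = 68 × 0.4418 × 4 × 1 = 120.2 kips → 120.2 / 2 = 60.1 kips.
Bearing: edge l_c = 0.7188, r_n = 37.73 kips; interior l_c = 1.562, r_n = 78.75 kips; R_n = 37.73 + 3·78.75 = 274 kips → 137 kips.
Block shear: A_gv = 5.156, A_nv = 3.242, A_nt = 0.5078 in²; R_n = min(0.6F_uA_nv, 0.6F_yA_gv) + U_bs·F_u·A_nt = 171.7 kips → 85.9 kips.
Bolt shear governs: 60.1 kips.

60.1 kips (bolt shear governs)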